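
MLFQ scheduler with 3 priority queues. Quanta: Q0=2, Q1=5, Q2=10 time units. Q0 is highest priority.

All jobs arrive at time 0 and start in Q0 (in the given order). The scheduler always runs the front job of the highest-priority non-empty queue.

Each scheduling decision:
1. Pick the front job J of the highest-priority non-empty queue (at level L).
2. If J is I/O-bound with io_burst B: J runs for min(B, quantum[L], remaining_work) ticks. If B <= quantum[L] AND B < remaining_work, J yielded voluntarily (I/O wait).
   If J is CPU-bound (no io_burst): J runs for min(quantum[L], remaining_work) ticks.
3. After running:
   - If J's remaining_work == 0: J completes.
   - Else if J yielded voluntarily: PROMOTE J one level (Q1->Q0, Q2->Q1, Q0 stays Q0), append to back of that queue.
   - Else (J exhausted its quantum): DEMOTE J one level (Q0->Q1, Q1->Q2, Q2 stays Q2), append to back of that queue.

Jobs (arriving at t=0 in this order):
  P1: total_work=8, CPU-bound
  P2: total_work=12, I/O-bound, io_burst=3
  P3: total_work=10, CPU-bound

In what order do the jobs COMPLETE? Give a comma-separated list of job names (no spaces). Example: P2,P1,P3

t=0-2: P1@Q0 runs 2, rem=6, quantum used, demote→Q1. Q0=[P2,P3] Q1=[P1] Q2=[]
t=2-4: P2@Q0 runs 2, rem=10, quantum used, demote→Q1. Q0=[P3] Q1=[P1,P2] Q2=[]
t=4-6: P3@Q0 runs 2, rem=8, quantum used, demote→Q1. Q0=[] Q1=[P1,P2,P3] Q2=[]
t=6-11: P1@Q1 runs 5, rem=1, quantum used, demote→Q2. Q0=[] Q1=[P2,P3] Q2=[P1]
t=11-14: P2@Q1 runs 3, rem=7, I/O yield, promote→Q0. Q0=[P2] Q1=[P3] Q2=[P1]
t=14-16: P2@Q0 runs 2, rem=5, quantum used, demote→Q1. Q0=[] Q1=[P3,P2] Q2=[P1]
t=16-21: P3@Q1 runs 5, rem=3, quantum used, demote→Q2. Q0=[] Q1=[P2] Q2=[P1,P3]
t=21-24: P2@Q1 runs 3, rem=2, I/O yield, promote→Q0. Q0=[P2] Q1=[] Q2=[P1,P3]
t=24-26: P2@Q0 runs 2, rem=0, completes. Q0=[] Q1=[] Q2=[P1,P3]
t=26-27: P1@Q2 runs 1, rem=0, completes. Q0=[] Q1=[] Q2=[P3]
t=27-30: P3@Q2 runs 3, rem=0, completes. Q0=[] Q1=[] Q2=[]

Answer: P2,P1,P3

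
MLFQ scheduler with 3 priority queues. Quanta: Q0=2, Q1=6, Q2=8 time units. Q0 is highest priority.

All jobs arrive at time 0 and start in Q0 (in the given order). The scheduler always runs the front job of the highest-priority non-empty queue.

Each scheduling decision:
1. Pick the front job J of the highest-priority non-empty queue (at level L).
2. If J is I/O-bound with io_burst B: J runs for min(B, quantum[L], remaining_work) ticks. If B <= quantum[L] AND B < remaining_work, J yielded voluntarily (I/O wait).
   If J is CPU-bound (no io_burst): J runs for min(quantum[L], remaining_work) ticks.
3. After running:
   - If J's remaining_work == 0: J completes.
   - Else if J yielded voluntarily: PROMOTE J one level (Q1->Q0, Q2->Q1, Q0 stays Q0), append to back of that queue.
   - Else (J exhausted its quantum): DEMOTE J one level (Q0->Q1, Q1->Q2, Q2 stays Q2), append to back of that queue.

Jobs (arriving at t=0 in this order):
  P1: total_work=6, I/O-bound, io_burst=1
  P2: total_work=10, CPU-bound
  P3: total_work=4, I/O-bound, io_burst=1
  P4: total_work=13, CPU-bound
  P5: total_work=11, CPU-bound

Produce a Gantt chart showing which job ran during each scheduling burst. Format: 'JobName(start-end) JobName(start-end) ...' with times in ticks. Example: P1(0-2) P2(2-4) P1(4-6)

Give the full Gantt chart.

Answer: P1(0-1) P2(1-3) P3(3-4) P4(4-6) P5(6-8) P1(8-9) P3(9-10) P1(10-11) P3(11-12) P1(12-13) P3(13-14) P1(14-15) P1(15-16) P2(16-22) P4(22-28) P5(28-34) P2(34-36) P4(36-41) P5(41-44)

Derivation:
t=0-1: P1@Q0 runs 1, rem=5, I/O yield, promote→Q0. Q0=[P2,P3,P4,P5,P1] Q1=[] Q2=[]
t=1-3: P2@Q0 runs 2, rem=8, quantum used, demote→Q1. Q0=[P3,P4,P5,P1] Q1=[P2] Q2=[]
t=3-4: P3@Q0 runs 1, rem=3, I/O yield, promote→Q0. Q0=[P4,P5,P1,P3] Q1=[P2] Q2=[]
t=4-6: P4@Q0 runs 2, rem=11, quantum used, demote→Q1. Q0=[P5,P1,P3] Q1=[P2,P4] Q2=[]
t=6-8: P5@Q0 runs 2, rem=9, quantum used, demote→Q1. Q0=[P1,P3] Q1=[P2,P4,P5] Q2=[]
t=8-9: P1@Q0 runs 1, rem=4, I/O yield, promote→Q0. Q0=[P3,P1] Q1=[P2,P4,P5] Q2=[]
t=9-10: P3@Q0 runs 1, rem=2, I/O yield, promote→Q0. Q0=[P1,P3] Q1=[P2,P4,P5] Q2=[]
t=10-11: P1@Q0 runs 1, rem=3, I/O yield, promote→Q0. Q0=[P3,P1] Q1=[P2,P4,P5] Q2=[]
t=11-12: P3@Q0 runs 1, rem=1, I/O yield, promote→Q0. Q0=[P1,P3] Q1=[P2,P4,P5] Q2=[]
t=12-13: P1@Q0 runs 1, rem=2, I/O yield, promote→Q0. Q0=[P3,P1] Q1=[P2,P4,P5] Q2=[]
t=13-14: P3@Q0 runs 1, rem=0, completes. Q0=[P1] Q1=[P2,P4,P5] Q2=[]
t=14-15: P1@Q0 runs 1, rem=1, I/O yield, promote→Q0. Q0=[P1] Q1=[P2,P4,P5] Q2=[]
t=15-16: P1@Q0 runs 1, rem=0, completes. Q0=[] Q1=[P2,P4,P5] Q2=[]
t=16-22: P2@Q1 runs 6, rem=2, quantum used, demote→Q2. Q0=[] Q1=[P4,P5] Q2=[P2]
t=22-28: P4@Q1 runs 6, rem=5, quantum used, demote→Q2. Q0=[] Q1=[P5] Q2=[P2,P4]
t=28-34: P5@Q1 runs 6, rem=3, quantum used, demote→Q2. Q0=[] Q1=[] Q2=[P2,P4,P5]
t=34-36: P2@Q2 runs 2, rem=0, completes. Q0=[] Q1=[] Q2=[P4,P5]
t=36-41: P4@Q2 runs 5, rem=0, completes. Q0=[] Q1=[] Q2=[P5]
t=41-44: P5@Q2 runs 3, rem=0, completes. Q0=[] Q1=[] Q2=[]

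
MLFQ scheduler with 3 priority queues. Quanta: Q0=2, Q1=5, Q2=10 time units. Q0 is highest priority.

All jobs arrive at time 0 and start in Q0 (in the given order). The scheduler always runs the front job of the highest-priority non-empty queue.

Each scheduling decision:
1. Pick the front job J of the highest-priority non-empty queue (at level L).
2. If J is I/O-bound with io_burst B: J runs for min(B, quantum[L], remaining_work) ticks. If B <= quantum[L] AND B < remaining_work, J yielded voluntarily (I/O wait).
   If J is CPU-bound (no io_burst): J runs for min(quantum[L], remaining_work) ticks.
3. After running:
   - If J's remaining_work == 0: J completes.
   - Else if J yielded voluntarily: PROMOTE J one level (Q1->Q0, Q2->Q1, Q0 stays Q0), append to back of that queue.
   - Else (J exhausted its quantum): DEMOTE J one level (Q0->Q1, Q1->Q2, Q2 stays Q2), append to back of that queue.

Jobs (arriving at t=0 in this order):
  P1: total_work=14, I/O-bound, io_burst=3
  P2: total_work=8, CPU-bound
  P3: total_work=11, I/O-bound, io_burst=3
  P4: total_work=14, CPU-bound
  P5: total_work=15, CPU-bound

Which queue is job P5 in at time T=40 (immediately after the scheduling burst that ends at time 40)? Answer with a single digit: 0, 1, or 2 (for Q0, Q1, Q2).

t=0-2: P1@Q0 runs 2, rem=12, quantum used, demote→Q1. Q0=[P2,P3,P4,P5] Q1=[P1] Q2=[]
t=2-4: P2@Q0 runs 2, rem=6, quantum used, demote→Q1. Q0=[P3,P4,P5] Q1=[P1,P2] Q2=[]
t=4-6: P3@Q0 runs 2, rem=9, quantum used, demote→Q1. Q0=[P4,P5] Q1=[P1,P2,P3] Q2=[]
t=6-8: P4@Q0 runs 2, rem=12, quantum used, demote→Q1. Q0=[P5] Q1=[P1,P2,P3,P4] Q2=[]
t=8-10: P5@Q0 runs 2, rem=13, quantum used, demote→Q1. Q0=[] Q1=[P1,P2,P3,P4,P5] Q2=[]
t=10-13: P1@Q1 runs 3, rem=9, I/O yield, promote→Q0. Q0=[P1] Q1=[P2,P3,P4,P5] Q2=[]
t=13-15: P1@Q0 runs 2, rem=7, quantum used, demote→Q1. Q0=[] Q1=[P2,P3,P4,P5,P1] Q2=[]
t=15-20: P2@Q1 runs 5, rem=1, quantum used, demote→Q2. Q0=[] Q1=[P3,P4,P5,P1] Q2=[P2]
t=20-23: P3@Q1 runs 3, rem=6, I/O yield, promote→Q0. Q0=[P3] Q1=[P4,P5,P1] Q2=[P2]
t=23-25: P3@Q0 runs 2, rem=4, quantum used, demote→Q1. Q0=[] Q1=[P4,P5,P1,P3] Q2=[P2]
t=25-30: P4@Q1 runs 5, rem=7, quantum used, demote→Q2. Q0=[] Q1=[P5,P1,P3] Q2=[P2,P4]
t=30-35: P5@Q1 runs 5, rem=8, quantum used, demote→Q2. Q0=[] Q1=[P1,P3] Q2=[P2,P4,P5]
t=35-38: P1@Q1 runs 3, rem=4, I/O yield, promote→Q0. Q0=[P1] Q1=[P3] Q2=[P2,P4,P5]
t=38-40: P1@Q0 runs 2, rem=2, quantum used, demote→Q1. Q0=[] Q1=[P3,P1] Q2=[P2,P4,P5]
t=40-43: P3@Q1 runs 3, rem=1, I/O yield, promote→Q0. Q0=[P3] Q1=[P1] Q2=[P2,P4,P5]
t=43-44: P3@Q0 runs 1, rem=0, completes. Q0=[] Q1=[P1] Q2=[P2,P4,P5]
t=44-46: P1@Q1 runs 2, rem=0, completes. Q0=[] Q1=[] Q2=[P2,P4,P5]
t=46-47: P2@Q2 runs 1, rem=0, completes. Q0=[] Q1=[] Q2=[P4,P5]
t=47-54: P4@Q2 runs 7, rem=0, completes. Q0=[] Q1=[] Q2=[P5]
t=54-62: P5@Q2 runs 8, rem=0, completes. Q0=[] Q1=[] Q2=[]

Answer: 2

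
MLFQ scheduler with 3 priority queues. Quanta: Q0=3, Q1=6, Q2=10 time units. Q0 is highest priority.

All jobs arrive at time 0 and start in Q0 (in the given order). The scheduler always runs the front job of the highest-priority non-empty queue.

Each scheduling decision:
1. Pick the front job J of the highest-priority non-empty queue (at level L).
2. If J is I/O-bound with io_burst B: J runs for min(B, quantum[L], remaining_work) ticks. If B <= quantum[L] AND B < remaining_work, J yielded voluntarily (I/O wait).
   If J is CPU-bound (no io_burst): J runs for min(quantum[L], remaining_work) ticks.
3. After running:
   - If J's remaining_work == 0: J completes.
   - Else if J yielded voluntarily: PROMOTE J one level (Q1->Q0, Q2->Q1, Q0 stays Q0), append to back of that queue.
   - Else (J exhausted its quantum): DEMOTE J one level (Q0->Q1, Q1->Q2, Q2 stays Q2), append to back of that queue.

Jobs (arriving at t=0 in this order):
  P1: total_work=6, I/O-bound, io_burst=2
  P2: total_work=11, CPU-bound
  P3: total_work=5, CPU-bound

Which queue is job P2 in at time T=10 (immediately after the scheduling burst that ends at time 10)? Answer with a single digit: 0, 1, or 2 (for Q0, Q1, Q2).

t=0-2: P1@Q0 runs 2, rem=4, I/O yield, promote→Q0. Q0=[P2,P3,P1] Q1=[] Q2=[]
t=2-5: P2@Q0 runs 3, rem=8, quantum used, demote→Q1. Q0=[P3,P1] Q1=[P2] Q2=[]
t=5-8: P3@Q0 runs 3, rem=2, quantum used, demote→Q1. Q0=[P1] Q1=[P2,P3] Q2=[]
t=8-10: P1@Q0 runs 2, rem=2, I/O yield, promote→Q0. Q0=[P1] Q1=[P2,P3] Q2=[]
t=10-12: P1@Q0 runs 2, rem=0, completes. Q0=[] Q1=[P2,P3] Q2=[]
t=12-18: P2@Q1 runs 6, rem=2, quantum used, demote→Q2. Q0=[] Q1=[P3] Q2=[P2]
t=18-20: P3@Q1 runs 2, rem=0, completes. Q0=[] Q1=[] Q2=[P2]
t=20-22: P2@Q2 runs 2, rem=0, completes. Q0=[] Q1=[] Q2=[]

Answer: 1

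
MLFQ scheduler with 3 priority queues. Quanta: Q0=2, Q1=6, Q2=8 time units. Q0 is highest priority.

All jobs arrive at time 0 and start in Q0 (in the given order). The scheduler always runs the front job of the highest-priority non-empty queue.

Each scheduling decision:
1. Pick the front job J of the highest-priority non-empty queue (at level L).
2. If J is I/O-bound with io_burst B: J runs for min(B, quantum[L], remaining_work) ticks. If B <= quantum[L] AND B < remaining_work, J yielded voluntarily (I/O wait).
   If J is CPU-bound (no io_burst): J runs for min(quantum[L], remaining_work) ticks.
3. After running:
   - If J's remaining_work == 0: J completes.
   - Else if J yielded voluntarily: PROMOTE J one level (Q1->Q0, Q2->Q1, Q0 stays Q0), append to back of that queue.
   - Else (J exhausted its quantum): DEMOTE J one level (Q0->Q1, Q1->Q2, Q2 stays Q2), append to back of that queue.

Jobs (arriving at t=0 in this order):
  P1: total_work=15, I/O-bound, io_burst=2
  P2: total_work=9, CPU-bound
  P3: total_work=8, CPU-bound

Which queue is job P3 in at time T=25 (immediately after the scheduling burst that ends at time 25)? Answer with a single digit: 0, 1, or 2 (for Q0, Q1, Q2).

Answer: 1

Derivation:
t=0-2: P1@Q0 runs 2, rem=13, I/O yield, promote→Q0. Q0=[P2,P3,P1] Q1=[] Q2=[]
t=2-4: P2@Q0 runs 2, rem=7, quantum used, demote→Q1. Q0=[P3,P1] Q1=[P2] Q2=[]
t=4-6: P3@Q0 runs 2, rem=6, quantum used, demote→Q1. Q0=[P1] Q1=[P2,P3] Q2=[]
t=6-8: P1@Q0 runs 2, rem=11, I/O yield, promote→Q0. Q0=[P1] Q1=[P2,P3] Q2=[]
t=8-10: P1@Q0 runs 2, rem=9, I/O yield, promote→Q0. Q0=[P1] Q1=[P2,P3] Q2=[]
t=10-12: P1@Q0 runs 2, rem=7, I/O yield, promote→Q0. Q0=[P1] Q1=[P2,P3] Q2=[]
t=12-14: P1@Q0 runs 2, rem=5, I/O yield, promote→Q0. Q0=[P1] Q1=[P2,P3] Q2=[]
t=14-16: P1@Q0 runs 2, rem=3, I/O yield, promote→Q0. Q0=[P1] Q1=[P2,P3] Q2=[]
t=16-18: P1@Q0 runs 2, rem=1, I/O yield, promote→Q0. Q0=[P1] Q1=[P2,P3] Q2=[]
t=18-19: P1@Q0 runs 1, rem=0, completes. Q0=[] Q1=[P2,P3] Q2=[]
t=19-25: P2@Q1 runs 6, rem=1, quantum used, demote→Q2. Q0=[] Q1=[P3] Q2=[P2]
t=25-31: P3@Q1 runs 6, rem=0, completes. Q0=[] Q1=[] Q2=[P2]
t=31-32: P2@Q2 runs 1, rem=0, completes. Q0=[] Q1=[] Q2=[]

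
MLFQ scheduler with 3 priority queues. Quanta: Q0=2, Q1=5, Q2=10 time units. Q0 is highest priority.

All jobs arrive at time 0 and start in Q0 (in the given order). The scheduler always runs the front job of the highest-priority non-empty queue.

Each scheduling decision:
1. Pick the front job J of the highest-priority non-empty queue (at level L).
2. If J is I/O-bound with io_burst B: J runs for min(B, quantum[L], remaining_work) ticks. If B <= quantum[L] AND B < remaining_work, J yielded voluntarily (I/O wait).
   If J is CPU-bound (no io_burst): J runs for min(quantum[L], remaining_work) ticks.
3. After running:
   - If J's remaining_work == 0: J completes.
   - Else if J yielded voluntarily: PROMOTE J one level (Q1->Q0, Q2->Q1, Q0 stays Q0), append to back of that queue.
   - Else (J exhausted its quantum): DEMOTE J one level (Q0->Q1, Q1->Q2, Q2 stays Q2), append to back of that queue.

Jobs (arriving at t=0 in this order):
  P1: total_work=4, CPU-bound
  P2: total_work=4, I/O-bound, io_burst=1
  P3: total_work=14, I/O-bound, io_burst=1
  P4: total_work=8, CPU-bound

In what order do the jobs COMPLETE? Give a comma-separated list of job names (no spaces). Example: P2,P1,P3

t=0-2: P1@Q0 runs 2, rem=2, quantum used, demote→Q1. Q0=[P2,P3,P4] Q1=[P1] Q2=[]
t=2-3: P2@Q0 runs 1, rem=3, I/O yield, promote→Q0. Q0=[P3,P4,P2] Q1=[P1] Q2=[]
t=3-4: P3@Q0 runs 1, rem=13, I/O yield, promote→Q0. Q0=[P4,P2,P3] Q1=[P1] Q2=[]
t=4-6: P4@Q0 runs 2, rem=6, quantum used, demote→Q1. Q0=[P2,P3] Q1=[P1,P4] Q2=[]
t=6-7: P2@Q0 runs 1, rem=2, I/O yield, promote→Q0. Q0=[P3,P2] Q1=[P1,P4] Q2=[]
t=7-8: P3@Q0 runs 1, rem=12, I/O yield, promote→Q0. Q0=[P2,P3] Q1=[P1,P4] Q2=[]
t=8-9: P2@Q0 runs 1, rem=1, I/O yield, promote→Q0. Q0=[P3,P2] Q1=[P1,P4] Q2=[]
t=9-10: P3@Q0 runs 1, rem=11, I/O yield, promote→Q0. Q0=[P2,P3] Q1=[P1,P4] Q2=[]
t=10-11: P2@Q0 runs 1, rem=0, completes. Q0=[P3] Q1=[P1,P4] Q2=[]
t=11-12: P3@Q0 runs 1, rem=10, I/O yield, promote→Q0. Q0=[P3] Q1=[P1,P4] Q2=[]
t=12-13: P3@Q0 runs 1, rem=9, I/O yield, promote→Q0. Q0=[P3] Q1=[P1,P4] Q2=[]
t=13-14: P3@Q0 runs 1, rem=8, I/O yield, promote→Q0. Q0=[P3] Q1=[P1,P4] Q2=[]
t=14-15: P3@Q0 runs 1, rem=7, I/O yield, promote→Q0. Q0=[P3] Q1=[P1,P4] Q2=[]
t=15-16: P3@Q0 runs 1, rem=6, I/O yield, promote→Q0. Q0=[P3] Q1=[P1,P4] Q2=[]
t=16-17: P3@Q0 runs 1, rem=5, I/O yield, promote→Q0. Q0=[P3] Q1=[P1,P4] Q2=[]
t=17-18: P3@Q0 runs 1, rem=4, I/O yield, promote→Q0. Q0=[P3] Q1=[P1,P4] Q2=[]
t=18-19: P3@Q0 runs 1, rem=3, I/O yield, promote→Q0. Q0=[P3] Q1=[P1,P4] Q2=[]
t=19-20: P3@Q0 runs 1, rem=2, I/O yield, promote→Q0. Q0=[P3] Q1=[P1,P4] Q2=[]
t=20-21: P3@Q0 runs 1, rem=1, I/O yield, promote→Q0. Q0=[P3] Q1=[P1,P4] Q2=[]
t=21-22: P3@Q0 runs 1, rem=0, completes. Q0=[] Q1=[P1,P4] Q2=[]
t=22-24: P1@Q1 runs 2, rem=0, completes. Q0=[] Q1=[P4] Q2=[]
t=24-29: P4@Q1 runs 5, rem=1, quantum used, demote→Q2. Q0=[] Q1=[] Q2=[P4]
t=29-30: P4@Q2 runs 1, rem=0, completes. Q0=[] Q1=[] Q2=[]

Answer: P2,P3,P1,P4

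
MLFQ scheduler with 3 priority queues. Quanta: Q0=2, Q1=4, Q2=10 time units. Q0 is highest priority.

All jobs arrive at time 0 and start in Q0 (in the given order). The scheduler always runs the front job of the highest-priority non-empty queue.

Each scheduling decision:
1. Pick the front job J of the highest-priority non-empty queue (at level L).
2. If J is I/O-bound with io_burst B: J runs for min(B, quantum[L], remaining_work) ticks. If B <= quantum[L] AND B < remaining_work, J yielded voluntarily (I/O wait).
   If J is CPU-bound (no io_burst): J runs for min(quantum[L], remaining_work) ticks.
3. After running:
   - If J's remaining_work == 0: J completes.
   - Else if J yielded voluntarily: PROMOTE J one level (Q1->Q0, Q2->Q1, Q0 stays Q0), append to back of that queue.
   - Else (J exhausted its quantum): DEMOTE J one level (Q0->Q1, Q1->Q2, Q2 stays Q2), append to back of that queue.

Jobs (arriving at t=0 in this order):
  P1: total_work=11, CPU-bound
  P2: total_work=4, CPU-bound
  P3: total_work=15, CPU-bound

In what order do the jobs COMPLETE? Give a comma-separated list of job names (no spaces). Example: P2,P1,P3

t=0-2: P1@Q0 runs 2, rem=9, quantum used, demote→Q1. Q0=[P2,P3] Q1=[P1] Q2=[]
t=2-4: P2@Q0 runs 2, rem=2, quantum used, demote→Q1. Q0=[P3] Q1=[P1,P2] Q2=[]
t=4-6: P3@Q0 runs 2, rem=13, quantum used, demote→Q1. Q0=[] Q1=[P1,P2,P3] Q2=[]
t=6-10: P1@Q1 runs 4, rem=5, quantum used, demote→Q2. Q0=[] Q1=[P2,P3] Q2=[P1]
t=10-12: P2@Q1 runs 2, rem=0, completes. Q0=[] Q1=[P3] Q2=[P1]
t=12-16: P3@Q1 runs 4, rem=9, quantum used, demote→Q2. Q0=[] Q1=[] Q2=[P1,P3]
t=16-21: P1@Q2 runs 5, rem=0, completes. Q0=[] Q1=[] Q2=[P3]
t=21-30: P3@Q2 runs 9, rem=0, completes. Q0=[] Q1=[] Q2=[]

Answer: P2,P1,P3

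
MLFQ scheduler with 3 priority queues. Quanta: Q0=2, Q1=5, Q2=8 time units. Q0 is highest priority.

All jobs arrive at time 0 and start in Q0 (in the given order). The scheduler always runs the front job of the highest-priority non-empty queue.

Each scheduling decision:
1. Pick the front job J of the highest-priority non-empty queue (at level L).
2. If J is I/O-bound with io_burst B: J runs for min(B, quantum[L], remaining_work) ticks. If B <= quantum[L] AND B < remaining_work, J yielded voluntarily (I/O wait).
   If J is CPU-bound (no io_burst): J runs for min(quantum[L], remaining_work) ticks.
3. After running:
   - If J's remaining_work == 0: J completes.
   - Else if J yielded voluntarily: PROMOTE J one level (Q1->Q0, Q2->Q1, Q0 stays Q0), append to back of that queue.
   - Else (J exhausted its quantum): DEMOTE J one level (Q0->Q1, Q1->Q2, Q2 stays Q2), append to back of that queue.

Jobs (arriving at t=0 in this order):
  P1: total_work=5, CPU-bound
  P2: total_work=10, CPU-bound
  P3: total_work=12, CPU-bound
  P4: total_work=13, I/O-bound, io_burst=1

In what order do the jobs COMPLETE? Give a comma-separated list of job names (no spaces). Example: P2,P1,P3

Answer: P4,P1,P2,P3

Derivation:
t=0-2: P1@Q0 runs 2, rem=3, quantum used, demote→Q1. Q0=[P2,P3,P4] Q1=[P1] Q2=[]
t=2-4: P2@Q0 runs 2, rem=8, quantum used, demote→Q1. Q0=[P3,P4] Q1=[P1,P2] Q2=[]
t=4-6: P3@Q0 runs 2, rem=10, quantum used, demote→Q1. Q0=[P4] Q1=[P1,P2,P3] Q2=[]
t=6-7: P4@Q0 runs 1, rem=12, I/O yield, promote→Q0. Q0=[P4] Q1=[P1,P2,P3] Q2=[]
t=7-8: P4@Q0 runs 1, rem=11, I/O yield, promote→Q0. Q0=[P4] Q1=[P1,P2,P3] Q2=[]
t=8-9: P4@Q0 runs 1, rem=10, I/O yield, promote→Q0. Q0=[P4] Q1=[P1,P2,P3] Q2=[]
t=9-10: P4@Q0 runs 1, rem=9, I/O yield, promote→Q0. Q0=[P4] Q1=[P1,P2,P3] Q2=[]
t=10-11: P4@Q0 runs 1, rem=8, I/O yield, promote→Q0. Q0=[P4] Q1=[P1,P2,P3] Q2=[]
t=11-12: P4@Q0 runs 1, rem=7, I/O yield, promote→Q0. Q0=[P4] Q1=[P1,P2,P3] Q2=[]
t=12-13: P4@Q0 runs 1, rem=6, I/O yield, promote→Q0. Q0=[P4] Q1=[P1,P2,P3] Q2=[]
t=13-14: P4@Q0 runs 1, rem=5, I/O yield, promote→Q0. Q0=[P4] Q1=[P1,P2,P3] Q2=[]
t=14-15: P4@Q0 runs 1, rem=4, I/O yield, promote→Q0. Q0=[P4] Q1=[P1,P2,P3] Q2=[]
t=15-16: P4@Q0 runs 1, rem=3, I/O yield, promote→Q0. Q0=[P4] Q1=[P1,P2,P3] Q2=[]
t=16-17: P4@Q0 runs 1, rem=2, I/O yield, promote→Q0. Q0=[P4] Q1=[P1,P2,P3] Q2=[]
t=17-18: P4@Q0 runs 1, rem=1, I/O yield, promote→Q0. Q0=[P4] Q1=[P1,P2,P3] Q2=[]
t=18-19: P4@Q0 runs 1, rem=0, completes. Q0=[] Q1=[P1,P2,P3] Q2=[]
t=19-22: P1@Q1 runs 3, rem=0, completes. Q0=[] Q1=[P2,P3] Q2=[]
t=22-27: P2@Q1 runs 5, rem=3, quantum used, demote→Q2. Q0=[] Q1=[P3] Q2=[P2]
t=27-32: P3@Q1 runs 5, rem=5, quantum used, demote→Q2. Q0=[] Q1=[] Q2=[P2,P3]
t=32-35: P2@Q2 runs 3, rem=0, completes. Q0=[] Q1=[] Q2=[P3]
t=35-40: P3@Q2 runs 5, rem=0, completes. Q0=[] Q1=[] Q2=[]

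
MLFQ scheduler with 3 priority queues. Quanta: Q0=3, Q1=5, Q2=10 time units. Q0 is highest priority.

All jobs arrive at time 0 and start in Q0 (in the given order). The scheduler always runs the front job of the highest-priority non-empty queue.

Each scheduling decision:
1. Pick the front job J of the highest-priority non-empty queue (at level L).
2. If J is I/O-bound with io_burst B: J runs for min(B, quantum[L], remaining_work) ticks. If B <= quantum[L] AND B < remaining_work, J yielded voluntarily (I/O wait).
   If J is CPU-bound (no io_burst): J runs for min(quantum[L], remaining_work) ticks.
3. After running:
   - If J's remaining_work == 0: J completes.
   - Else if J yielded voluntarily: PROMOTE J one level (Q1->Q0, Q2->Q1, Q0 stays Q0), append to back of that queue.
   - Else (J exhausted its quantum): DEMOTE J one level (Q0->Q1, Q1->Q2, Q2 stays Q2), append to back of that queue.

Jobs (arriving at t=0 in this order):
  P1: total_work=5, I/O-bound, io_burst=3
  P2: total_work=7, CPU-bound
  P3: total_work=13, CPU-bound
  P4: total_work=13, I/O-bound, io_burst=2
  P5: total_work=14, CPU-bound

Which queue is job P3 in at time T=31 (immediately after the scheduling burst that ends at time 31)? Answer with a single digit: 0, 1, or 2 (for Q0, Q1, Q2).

t=0-3: P1@Q0 runs 3, rem=2, I/O yield, promote→Q0. Q0=[P2,P3,P4,P5,P1] Q1=[] Q2=[]
t=3-6: P2@Q0 runs 3, rem=4, quantum used, demote→Q1. Q0=[P3,P4,P5,P1] Q1=[P2] Q2=[]
t=6-9: P3@Q0 runs 3, rem=10, quantum used, demote→Q1. Q0=[P4,P5,P1] Q1=[P2,P3] Q2=[]
t=9-11: P4@Q0 runs 2, rem=11, I/O yield, promote→Q0. Q0=[P5,P1,P4] Q1=[P2,P3] Q2=[]
t=11-14: P5@Q0 runs 3, rem=11, quantum used, demote→Q1. Q0=[P1,P4] Q1=[P2,P3,P5] Q2=[]
t=14-16: P1@Q0 runs 2, rem=0, completes. Q0=[P4] Q1=[P2,P3,P5] Q2=[]
t=16-18: P4@Q0 runs 2, rem=9, I/O yield, promote→Q0. Q0=[P4] Q1=[P2,P3,P5] Q2=[]
t=18-20: P4@Q0 runs 2, rem=7, I/O yield, promote→Q0. Q0=[P4] Q1=[P2,P3,P5] Q2=[]
t=20-22: P4@Q0 runs 2, rem=5, I/O yield, promote→Q0. Q0=[P4] Q1=[P2,P3,P5] Q2=[]
t=22-24: P4@Q0 runs 2, rem=3, I/O yield, promote→Q0. Q0=[P4] Q1=[P2,P3,P5] Q2=[]
t=24-26: P4@Q0 runs 2, rem=1, I/O yield, promote→Q0. Q0=[P4] Q1=[P2,P3,P5] Q2=[]
t=26-27: P4@Q0 runs 1, rem=0, completes. Q0=[] Q1=[P2,P3,P5] Q2=[]
t=27-31: P2@Q1 runs 4, rem=0, completes. Q0=[] Q1=[P3,P5] Q2=[]
t=31-36: P3@Q1 runs 5, rem=5, quantum used, demote→Q2. Q0=[] Q1=[P5] Q2=[P3]
t=36-41: P5@Q1 runs 5, rem=6, quantum used, demote→Q2. Q0=[] Q1=[] Q2=[P3,P5]
t=41-46: P3@Q2 runs 5, rem=0, completes. Q0=[] Q1=[] Q2=[P5]
t=46-52: P5@Q2 runs 6, rem=0, completes. Q0=[] Q1=[] Q2=[]

Answer: 1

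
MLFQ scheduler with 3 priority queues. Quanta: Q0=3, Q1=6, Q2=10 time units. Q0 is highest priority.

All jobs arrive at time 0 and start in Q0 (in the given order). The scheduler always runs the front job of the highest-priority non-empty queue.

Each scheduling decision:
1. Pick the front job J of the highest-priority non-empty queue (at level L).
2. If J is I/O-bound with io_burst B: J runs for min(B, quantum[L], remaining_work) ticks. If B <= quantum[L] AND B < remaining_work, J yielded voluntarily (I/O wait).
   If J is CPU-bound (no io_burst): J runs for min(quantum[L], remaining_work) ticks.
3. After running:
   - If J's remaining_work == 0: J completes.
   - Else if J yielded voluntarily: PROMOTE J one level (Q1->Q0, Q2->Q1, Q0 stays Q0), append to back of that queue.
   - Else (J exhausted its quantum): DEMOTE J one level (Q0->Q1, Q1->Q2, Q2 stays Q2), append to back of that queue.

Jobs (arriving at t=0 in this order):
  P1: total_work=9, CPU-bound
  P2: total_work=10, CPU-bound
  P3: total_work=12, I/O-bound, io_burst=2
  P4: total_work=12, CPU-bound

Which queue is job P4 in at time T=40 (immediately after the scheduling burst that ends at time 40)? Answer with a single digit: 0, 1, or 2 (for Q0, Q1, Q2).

Answer: 2

Derivation:
t=0-3: P1@Q0 runs 3, rem=6, quantum used, demote→Q1. Q0=[P2,P3,P4] Q1=[P1] Q2=[]
t=3-6: P2@Q0 runs 3, rem=7, quantum used, demote→Q1. Q0=[P3,P4] Q1=[P1,P2] Q2=[]
t=6-8: P3@Q0 runs 2, rem=10, I/O yield, promote→Q0. Q0=[P4,P3] Q1=[P1,P2] Q2=[]
t=8-11: P4@Q0 runs 3, rem=9, quantum used, demote→Q1. Q0=[P3] Q1=[P1,P2,P4] Q2=[]
t=11-13: P3@Q0 runs 2, rem=8, I/O yield, promote→Q0. Q0=[P3] Q1=[P1,P2,P4] Q2=[]
t=13-15: P3@Q0 runs 2, rem=6, I/O yield, promote→Q0. Q0=[P3] Q1=[P1,P2,P4] Q2=[]
t=15-17: P3@Q0 runs 2, rem=4, I/O yield, promote→Q0. Q0=[P3] Q1=[P1,P2,P4] Q2=[]
t=17-19: P3@Q0 runs 2, rem=2, I/O yield, promote→Q0. Q0=[P3] Q1=[P1,P2,P4] Q2=[]
t=19-21: P3@Q0 runs 2, rem=0, completes. Q0=[] Q1=[P1,P2,P4] Q2=[]
t=21-27: P1@Q1 runs 6, rem=0, completes. Q0=[] Q1=[P2,P4] Q2=[]
t=27-33: P2@Q1 runs 6, rem=1, quantum used, demote→Q2. Q0=[] Q1=[P4] Q2=[P2]
t=33-39: P4@Q1 runs 6, rem=3, quantum used, demote→Q2. Q0=[] Q1=[] Q2=[P2,P4]
t=39-40: P2@Q2 runs 1, rem=0, completes. Q0=[] Q1=[] Q2=[P4]
t=40-43: P4@Q2 runs 3, rem=0, completes. Q0=[] Q1=[] Q2=[]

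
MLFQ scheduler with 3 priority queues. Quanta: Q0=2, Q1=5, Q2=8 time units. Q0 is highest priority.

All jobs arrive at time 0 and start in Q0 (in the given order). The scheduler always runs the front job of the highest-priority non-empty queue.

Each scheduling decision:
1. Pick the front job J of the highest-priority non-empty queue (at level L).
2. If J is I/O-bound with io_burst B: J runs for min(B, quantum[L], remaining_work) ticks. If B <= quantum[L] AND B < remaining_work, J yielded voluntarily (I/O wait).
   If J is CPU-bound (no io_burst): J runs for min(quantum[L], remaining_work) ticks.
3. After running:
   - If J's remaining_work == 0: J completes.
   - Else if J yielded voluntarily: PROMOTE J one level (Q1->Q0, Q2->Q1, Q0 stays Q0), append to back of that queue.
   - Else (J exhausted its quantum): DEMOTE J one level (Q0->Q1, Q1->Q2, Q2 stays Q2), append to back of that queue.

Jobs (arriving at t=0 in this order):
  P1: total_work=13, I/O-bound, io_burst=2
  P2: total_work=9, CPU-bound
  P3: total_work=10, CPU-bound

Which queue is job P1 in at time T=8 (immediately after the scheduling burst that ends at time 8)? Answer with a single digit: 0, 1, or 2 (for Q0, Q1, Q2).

Answer: 0

Derivation:
t=0-2: P1@Q0 runs 2, rem=11, I/O yield, promote→Q0. Q0=[P2,P3,P1] Q1=[] Q2=[]
t=2-4: P2@Q0 runs 2, rem=7, quantum used, demote→Q1. Q0=[P3,P1] Q1=[P2] Q2=[]
t=4-6: P3@Q0 runs 2, rem=8, quantum used, demote→Q1. Q0=[P1] Q1=[P2,P3] Q2=[]
t=6-8: P1@Q0 runs 2, rem=9, I/O yield, promote→Q0. Q0=[P1] Q1=[P2,P3] Q2=[]
t=8-10: P1@Q0 runs 2, rem=7, I/O yield, promote→Q0. Q0=[P1] Q1=[P2,P3] Q2=[]
t=10-12: P1@Q0 runs 2, rem=5, I/O yield, promote→Q0. Q0=[P1] Q1=[P2,P3] Q2=[]
t=12-14: P1@Q0 runs 2, rem=3, I/O yield, promote→Q0. Q0=[P1] Q1=[P2,P3] Q2=[]
t=14-16: P1@Q0 runs 2, rem=1, I/O yield, promote→Q0. Q0=[P1] Q1=[P2,P3] Q2=[]
t=16-17: P1@Q0 runs 1, rem=0, completes. Q0=[] Q1=[P2,P3] Q2=[]
t=17-22: P2@Q1 runs 5, rem=2, quantum used, demote→Q2. Q0=[] Q1=[P3] Q2=[P2]
t=22-27: P3@Q1 runs 5, rem=3, quantum used, demote→Q2. Q0=[] Q1=[] Q2=[P2,P3]
t=27-29: P2@Q2 runs 2, rem=0, completes. Q0=[] Q1=[] Q2=[P3]
t=29-32: P3@Q2 runs 3, rem=0, completes. Q0=[] Q1=[] Q2=[]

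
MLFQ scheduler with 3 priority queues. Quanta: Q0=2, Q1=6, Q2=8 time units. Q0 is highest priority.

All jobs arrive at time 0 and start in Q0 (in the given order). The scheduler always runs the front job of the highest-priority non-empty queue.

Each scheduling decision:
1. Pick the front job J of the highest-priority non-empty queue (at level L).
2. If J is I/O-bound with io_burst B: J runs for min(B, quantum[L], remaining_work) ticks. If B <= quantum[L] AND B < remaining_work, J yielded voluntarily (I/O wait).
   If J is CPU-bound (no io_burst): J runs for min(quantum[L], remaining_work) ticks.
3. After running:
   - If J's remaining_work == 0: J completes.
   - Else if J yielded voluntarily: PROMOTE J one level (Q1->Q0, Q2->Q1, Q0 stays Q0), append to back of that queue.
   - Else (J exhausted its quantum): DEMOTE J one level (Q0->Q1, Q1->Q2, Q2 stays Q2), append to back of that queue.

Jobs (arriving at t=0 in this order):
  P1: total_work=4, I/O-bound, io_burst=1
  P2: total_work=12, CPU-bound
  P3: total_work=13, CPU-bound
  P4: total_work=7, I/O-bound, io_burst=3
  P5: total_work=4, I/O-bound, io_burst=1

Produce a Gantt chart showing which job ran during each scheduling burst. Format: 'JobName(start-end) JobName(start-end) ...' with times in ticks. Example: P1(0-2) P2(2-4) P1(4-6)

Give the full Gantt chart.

Answer: P1(0-1) P2(1-3) P3(3-5) P4(5-7) P5(7-8) P1(8-9) P5(9-10) P1(10-11) P5(11-12) P1(12-13) P5(13-14) P2(14-20) P3(20-26) P4(26-29) P4(29-31) P2(31-35) P3(35-40)

Derivation:
t=0-1: P1@Q0 runs 1, rem=3, I/O yield, promote→Q0. Q0=[P2,P3,P4,P5,P1] Q1=[] Q2=[]
t=1-3: P2@Q0 runs 2, rem=10, quantum used, demote→Q1. Q0=[P3,P4,P5,P1] Q1=[P2] Q2=[]
t=3-5: P3@Q0 runs 2, rem=11, quantum used, demote→Q1. Q0=[P4,P5,P1] Q1=[P2,P3] Q2=[]
t=5-7: P4@Q0 runs 2, rem=5, quantum used, demote→Q1. Q0=[P5,P1] Q1=[P2,P3,P4] Q2=[]
t=7-8: P5@Q0 runs 1, rem=3, I/O yield, promote→Q0. Q0=[P1,P5] Q1=[P2,P3,P4] Q2=[]
t=8-9: P1@Q0 runs 1, rem=2, I/O yield, promote→Q0. Q0=[P5,P1] Q1=[P2,P3,P4] Q2=[]
t=9-10: P5@Q0 runs 1, rem=2, I/O yield, promote→Q0. Q0=[P1,P5] Q1=[P2,P3,P4] Q2=[]
t=10-11: P1@Q0 runs 1, rem=1, I/O yield, promote→Q0. Q0=[P5,P1] Q1=[P2,P3,P4] Q2=[]
t=11-12: P5@Q0 runs 1, rem=1, I/O yield, promote→Q0. Q0=[P1,P5] Q1=[P2,P3,P4] Q2=[]
t=12-13: P1@Q0 runs 1, rem=0, completes. Q0=[P5] Q1=[P2,P3,P4] Q2=[]
t=13-14: P5@Q0 runs 1, rem=0, completes. Q0=[] Q1=[P2,P3,P4] Q2=[]
t=14-20: P2@Q1 runs 6, rem=4, quantum used, demote→Q2. Q0=[] Q1=[P3,P4] Q2=[P2]
t=20-26: P3@Q1 runs 6, rem=5, quantum used, demote→Q2. Q0=[] Q1=[P4] Q2=[P2,P3]
t=26-29: P4@Q1 runs 3, rem=2, I/O yield, promote→Q0. Q0=[P4] Q1=[] Q2=[P2,P3]
t=29-31: P4@Q0 runs 2, rem=0, completes. Q0=[] Q1=[] Q2=[P2,P3]
t=31-35: P2@Q2 runs 4, rem=0, completes. Q0=[] Q1=[] Q2=[P3]
t=35-40: P3@Q2 runs 5, rem=0, completes. Q0=[] Q1=[] Q2=[]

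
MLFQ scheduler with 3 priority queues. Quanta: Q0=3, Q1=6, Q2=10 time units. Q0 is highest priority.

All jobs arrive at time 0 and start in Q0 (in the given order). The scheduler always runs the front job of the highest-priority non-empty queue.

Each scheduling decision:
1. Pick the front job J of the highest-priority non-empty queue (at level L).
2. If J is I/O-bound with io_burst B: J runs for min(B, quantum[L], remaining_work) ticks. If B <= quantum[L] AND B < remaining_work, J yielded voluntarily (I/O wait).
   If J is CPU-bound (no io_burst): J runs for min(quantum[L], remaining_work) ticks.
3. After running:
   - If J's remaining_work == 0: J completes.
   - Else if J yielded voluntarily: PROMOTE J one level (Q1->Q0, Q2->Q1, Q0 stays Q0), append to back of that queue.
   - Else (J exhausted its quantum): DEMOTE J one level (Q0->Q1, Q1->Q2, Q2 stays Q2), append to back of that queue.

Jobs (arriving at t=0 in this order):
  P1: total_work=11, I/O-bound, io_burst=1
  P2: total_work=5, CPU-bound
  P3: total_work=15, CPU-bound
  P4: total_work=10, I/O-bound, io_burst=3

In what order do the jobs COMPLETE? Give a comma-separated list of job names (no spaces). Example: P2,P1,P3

Answer: P4,P1,P2,P3

Derivation:
t=0-1: P1@Q0 runs 1, rem=10, I/O yield, promote→Q0. Q0=[P2,P3,P4,P1] Q1=[] Q2=[]
t=1-4: P2@Q0 runs 3, rem=2, quantum used, demote→Q1. Q0=[P3,P4,P1] Q1=[P2] Q2=[]
t=4-7: P3@Q0 runs 3, rem=12, quantum used, demote→Q1. Q0=[P4,P1] Q1=[P2,P3] Q2=[]
t=7-10: P4@Q0 runs 3, rem=7, I/O yield, promote→Q0. Q0=[P1,P4] Q1=[P2,P3] Q2=[]
t=10-11: P1@Q0 runs 1, rem=9, I/O yield, promote→Q0. Q0=[P4,P1] Q1=[P2,P3] Q2=[]
t=11-14: P4@Q0 runs 3, rem=4, I/O yield, promote→Q0. Q0=[P1,P4] Q1=[P2,P3] Q2=[]
t=14-15: P1@Q0 runs 1, rem=8, I/O yield, promote→Q0. Q0=[P4,P1] Q1=[P2,P3] Q2=[]
t=15-18: P4@Q0 runs 3, rem=1, I/O yield, promote→Q0. Q0=[P1,P4] Q1=[P2,P3] Q2=[]
t=18-19: P1@Q0 runs 1, rem=7, I/O yield, promote→Q0. Q0=[P4,P1] Q1=[P2,P3] Q2=[]
t=19-20: P4@Q0 runs 1, rem=0, completes. Q0=[P1] Q1=[P2,P3] Q2=[]
t=20-21: P1@Q0 runs 1, rem=6, I/O yield, promote→Q0. Q0=[P1] Q1=[P2,P3] Q2=[]
t=21-22: P1@Q0 runs 1, rem=5, I/O yield, promote→Q0. Q0=[P1] Q1=[P2,P3] Q2=[]
t=22-23: P1@Q0 runs 1, rem=4, I/O yield, promote→Q0. Q0=[P1] Q1=[P2,P3] Q2=[]
t=23-24: P1@Q0 runs 1, rem=3, I/O yield, promote→Q0. Q0=[P1] Q1=[P2,P3] Q2=[]
t=24-25: P1@Q0 runs 1, rem=2, I/O yield, promote→Q0. Q0=[P1] Q1=[P2,P3] Q2=[]
t=25-26: P1@Q0 runs 1, rem=1, I/O yield, promote→Q0. Q0=[P1] Q1=[P2,P3] Q2=[]
t=26-27: P1@Q0 runs 1, rem=0, completes. Q0=[] Q1=[P2,P3] Q2=[]
t=27-29: P2@Q1 runs 2, rem=0, completes. Q0=[] Q1=[P3] Q2=[]
t=29-35: P3@Q1 runs 6, rem=6, quantum used, demote→Q2. Q0=[] Q1=[] Q2=[P3]
t=35-41: P3@Q2 runs 6, rem=0, completes. Q0=[] Q1=[] Q2=[]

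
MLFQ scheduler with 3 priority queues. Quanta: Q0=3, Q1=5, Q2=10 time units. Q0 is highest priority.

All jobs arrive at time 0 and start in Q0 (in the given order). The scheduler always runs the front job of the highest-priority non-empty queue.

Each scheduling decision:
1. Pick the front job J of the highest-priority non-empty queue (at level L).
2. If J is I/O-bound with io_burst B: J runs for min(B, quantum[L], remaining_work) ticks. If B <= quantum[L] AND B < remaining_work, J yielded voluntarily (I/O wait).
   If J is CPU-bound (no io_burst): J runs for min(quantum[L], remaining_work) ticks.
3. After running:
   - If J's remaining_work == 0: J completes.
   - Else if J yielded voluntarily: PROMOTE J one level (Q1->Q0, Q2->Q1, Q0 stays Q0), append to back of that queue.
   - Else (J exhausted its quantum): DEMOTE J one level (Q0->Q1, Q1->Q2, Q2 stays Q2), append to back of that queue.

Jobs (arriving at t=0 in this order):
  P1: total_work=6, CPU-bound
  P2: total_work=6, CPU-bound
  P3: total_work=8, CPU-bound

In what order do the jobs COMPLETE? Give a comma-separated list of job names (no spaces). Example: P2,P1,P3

Answer: P1,P2,P3

Derivation:
t=0-3: P1@Q0 runs 3, rem=3, quantum used, demote→Q1. Q0=[P2,P3] Q1=[P1] Q2=[]
t=3-6: P2@Q0 runs 3, rem=3, quantum used, demote→Q1. Q0=[P3] Q1=[P1,P2] Q2=[]
t=6-9: P3@Q0 runs 3, rem=5, quantum used, demote→Q1. Q0=[] Q1=[P1,P2,P3] Q2=[]
t=9-12: P1@Q1 runs 3, rem=0, completes. Q0=[] Q1=[P2,P3] Q2=[]
t=12-15: P2@Q1 runs 3, rem=0, completes. Q0=[] Q1=[P3] Q2=[]
t=15-20: P3@Q1 runs 5, rem=0, completes. Q0=[] Q1=[] Q2=[]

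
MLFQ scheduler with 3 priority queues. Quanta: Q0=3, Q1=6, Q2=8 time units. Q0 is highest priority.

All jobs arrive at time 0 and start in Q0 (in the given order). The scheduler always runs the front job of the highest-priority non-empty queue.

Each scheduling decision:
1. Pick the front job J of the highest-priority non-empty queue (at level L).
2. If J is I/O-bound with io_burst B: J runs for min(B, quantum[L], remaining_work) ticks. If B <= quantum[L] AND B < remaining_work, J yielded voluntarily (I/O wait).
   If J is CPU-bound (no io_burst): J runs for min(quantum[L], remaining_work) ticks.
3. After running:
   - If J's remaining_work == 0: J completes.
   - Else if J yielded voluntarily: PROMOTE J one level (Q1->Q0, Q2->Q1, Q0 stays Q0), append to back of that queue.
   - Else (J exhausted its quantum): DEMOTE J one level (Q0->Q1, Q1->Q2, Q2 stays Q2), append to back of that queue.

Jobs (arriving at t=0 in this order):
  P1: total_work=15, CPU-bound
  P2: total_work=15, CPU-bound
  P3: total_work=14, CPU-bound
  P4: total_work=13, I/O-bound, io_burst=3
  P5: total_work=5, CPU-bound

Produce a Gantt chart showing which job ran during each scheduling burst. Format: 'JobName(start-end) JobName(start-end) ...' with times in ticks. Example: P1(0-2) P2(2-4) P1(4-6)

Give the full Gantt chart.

Answer: P1(0-3) P2(3-6) P3(6-9) P4(9-12) P5(12-15) P4(15-18) P4(18-21) P4(21-24) P4(24-25) P1(25-31) P2(31-37) P3(37-43) P5(43-45) P1(45-51) P2(51-57) P3(57-62)

Derivation:
t=0-3: P1@Q0 runs 3, rem=12, quantum used, demote→Q1. Q0=[P2,P3,P4,P5] Q1=[P1] Q2=[]
t=3-6: P2@Q0 runs 3, rem=12, quantum used, demote→Q1. Q0=[P3,P4,P5] Q1=[P1,P2] Q2=[]
t=6-9: P3@Q0 runs 3, rem=11, quantum used, demote→Q1. Q0=[P4,P5] Q1=[P1,P2,P3] Q2=[]
t=9-12: P4@Q0 runs 3, rem=10, I/O yield, promote→Q0. Q0=[P5,P4] Q1=[P1,P2,P3] Q2=[]
t=12-15: P5@Q0 runs 3, rem=2, quantum used, demote→Q1. Q0=[P4] Q1=[P1,P2,P3,P5] Q2=[]
t=15-18: P4@Q0 runs 3, rem=7, I/O yield, promote→Q0. Q0=[P4] Q1=[P1,P2,P3,P5] Q2=[]
t=18-21: P4@Q0 runs 3, rem=4, I/O yield, promote→Q0. Q0=[P4] Q1=[P1,P2,P3,P5] Q2=[]
t=21-24: P4@Q0 runs 3, rem=1, I/O yield, promote→Q0. Q0=[P4] Q1=[P1,P2,P3,P5] Q2=[]
t=24-25: P4@Q0 runs 1, rem=0, completes. Q0=[] Q1=[P1,P2,P3,P5] Q2=[]
t=25-31: P1@Q1 runs 6, rem=6, quantum used, demote→Q2. Q0=[] Q1=[P2,P3,P5] Q2=[P1]
t=31-37: P2@Q1 runs 6, rem=6, quantum used, demote→Q2. Q0=[] Q1=[P3,P5] Q2=[P1,P2]
t=37-43: P3@Q1 runs 6, rem=5, quantum used, demote→Q2. Q0=[] Q1=[P5] Q2=[P1,P2,P3]
t=43-45: P5@Q1 runs 2, rem=0, completes. Q0=[] Q1=[] Q2=[P1,P2,P3]
t=45-51: P1@Q2 runs 6, rem=0, completes. Q0=[] Q1=[] Q2=[P2,P3]
t=51-57: P2@Q2 runs 6, rem=0, completes. Q0=[] Q1=[] Q2=[P3]
t=57-62: P3@Q2 runs 5, rem=0, completes. Q0=[] Q1=[] Q2=[]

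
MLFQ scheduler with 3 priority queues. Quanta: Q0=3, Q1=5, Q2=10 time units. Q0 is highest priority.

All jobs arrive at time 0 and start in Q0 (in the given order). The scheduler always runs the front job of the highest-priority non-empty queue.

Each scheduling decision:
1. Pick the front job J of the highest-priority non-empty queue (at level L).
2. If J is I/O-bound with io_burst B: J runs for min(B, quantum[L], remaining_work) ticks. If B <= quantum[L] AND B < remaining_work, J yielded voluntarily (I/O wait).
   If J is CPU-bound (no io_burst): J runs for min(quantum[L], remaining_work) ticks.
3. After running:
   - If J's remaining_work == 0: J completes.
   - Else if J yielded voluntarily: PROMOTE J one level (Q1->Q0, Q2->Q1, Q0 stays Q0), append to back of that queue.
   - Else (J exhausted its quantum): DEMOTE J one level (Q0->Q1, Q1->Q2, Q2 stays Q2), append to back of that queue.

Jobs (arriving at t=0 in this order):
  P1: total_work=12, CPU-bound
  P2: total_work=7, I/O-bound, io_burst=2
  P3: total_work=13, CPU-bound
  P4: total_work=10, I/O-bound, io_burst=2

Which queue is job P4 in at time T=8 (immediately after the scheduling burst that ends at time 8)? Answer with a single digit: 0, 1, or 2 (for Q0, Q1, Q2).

t=0-3: P1@Q0 runs 3, rem=9, quantum used, demote→Q1. Q0=[P2,P3,P4] Q1=[P1] Q2=[]
t=3-5: P2@Q0 runs 2, rem=5, I/O yield, promote→Q0. Q0=[P3,P4,P2] Q1=[P1] Q2=[]
t=5-8: P3@Q0 runs 3, rem=10, quantum used, demote→Q1. Q0=[P4,P2] Q1=[P1,P3] Q2=[]
t=8-10: P4@Q0 runs 2, rem=8, I/O yield, promote→Q0. Q0=[P2,P4] Q1=[P1,P3] Q2=[]
t=10-12: P2@Q0 runs 2, rem=3, I/O yield, promote→Q0. Q0=[P4,P2] Q1=[P1,P3] Q2=[]
t=12-14: P4@Q0 runs 2, rem=6, I/O yield, promote→Q0. Q0=[P2,P4] Q1=[P1,P3] Q2=[]
t=14-16: P2@Q0 runs 2, rem=1, I/O yield, promote→Q0. Q0=[P4,P2] Q1=[P1,P3] Q2=[]
t=16-18: P4@Q0 runs 2, rem=4, I/O yield, promote→Q0. Q0=[P2,P4] Q1=[P1,P3] Q2=[]
t=18-19: P2@Q0 runs 1, rem=0, completes. Q0=[P4] Q1=[P1,P3] Q2=[]
t=19-21: P4@Q0 runs 2, rem=2, I/O yield, promote→Q0. Q0=[P4] Q1=[P1,P3] Q2=[]
t=21-23: P4@Q0 runs 2, rem=0, completes. Q0=[] Q1=[P1,P3] Q2=[]
t=23-28: P1@Q1 runs 5, rem=4, quantum used, demote→Q2. Q0=[] Q1=[P3] Q2=[P1]
t=28-33: P3@Q1 runs 5, rem=5, quantum used, demote→Q2. Q0=[] Q1=[] Q2=[P1,P3]
t=33-37: P1@Q2 runs 4, rem=0, completes. Q0=[] Q1=[] Q2=[P3]
t=37-42: P3@Q2 runs 5, rem=0, completes. Q0=[] Q1=[] Q2=[]

Answer: 0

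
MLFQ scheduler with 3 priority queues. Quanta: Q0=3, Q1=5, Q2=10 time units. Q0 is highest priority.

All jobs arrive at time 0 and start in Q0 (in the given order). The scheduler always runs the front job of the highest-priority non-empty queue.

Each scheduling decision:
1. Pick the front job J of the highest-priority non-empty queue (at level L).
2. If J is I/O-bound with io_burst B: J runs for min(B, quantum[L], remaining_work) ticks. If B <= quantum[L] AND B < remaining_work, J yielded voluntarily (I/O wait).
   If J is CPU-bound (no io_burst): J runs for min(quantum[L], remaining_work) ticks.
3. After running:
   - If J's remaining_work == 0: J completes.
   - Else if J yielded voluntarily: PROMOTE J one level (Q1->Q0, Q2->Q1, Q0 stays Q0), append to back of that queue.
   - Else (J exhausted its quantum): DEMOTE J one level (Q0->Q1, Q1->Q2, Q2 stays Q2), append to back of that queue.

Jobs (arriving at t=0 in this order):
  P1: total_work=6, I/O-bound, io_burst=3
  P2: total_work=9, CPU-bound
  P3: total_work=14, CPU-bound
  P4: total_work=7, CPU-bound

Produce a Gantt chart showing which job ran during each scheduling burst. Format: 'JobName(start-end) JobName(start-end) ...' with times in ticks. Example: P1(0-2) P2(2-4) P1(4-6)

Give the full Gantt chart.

t=0-3: P1@Q0 runs 3, rem=3, I/O yield, promote→Q0. Q0=[P2,P3,P4,P1] Q1=[] Q2=[]
t=3-6: P2@Q0 runs 3, rem=6, quantum used, demote→Q1. Q0=[P3,P4,P1] Q1=[P2] Q2=[]
t=6-9: P3@Q0 runs 3, rem=11, quantum used, demote→Q1. Q0=[P4,P1] Q1=[P2,P3] Q2=[]
t=9-12: P4@Q0 runs 3, rem=4, quantum used, demote→Q1. Q0=[P1] Q1=[P2,P3,P4] Q2=[]
t=12-15: P1@Q0 runs 3, rem=0, completes. Q0=[] Q1=[P2,P3,P4] Q2=[]
t=15-20: P2@Q1 runs 5, rem=1, quantum used, demote→Q2. Q0=[] Q1=[P3,P4] Q2=[P2]
t=20-25: P3@Q1 runs 5, rem=6, quantum used, demote→Q2. Q0=[] Q1=[P4] Q2=[P2,P3]
t=25-29: P4@Q1 runs 4, rem=0, completes. Q0=[] Q1=[] Q2=[P2,P3]
t=29-30: P2@Q2 runs 1, rem=0, completes. Q0=[] Q1=[] Q2=[P3]
t=30-36: P3@Q2 runs 6, rem=0, completes. Q0=[] Q1=[] Q2=[]

Answer: P1(0-3) P2(3-6) P3(6-9) P4(9-12) P1(12-15) P2(15-20) P3(20-25) P4(25-29) P2(29-30) P3(30-36)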